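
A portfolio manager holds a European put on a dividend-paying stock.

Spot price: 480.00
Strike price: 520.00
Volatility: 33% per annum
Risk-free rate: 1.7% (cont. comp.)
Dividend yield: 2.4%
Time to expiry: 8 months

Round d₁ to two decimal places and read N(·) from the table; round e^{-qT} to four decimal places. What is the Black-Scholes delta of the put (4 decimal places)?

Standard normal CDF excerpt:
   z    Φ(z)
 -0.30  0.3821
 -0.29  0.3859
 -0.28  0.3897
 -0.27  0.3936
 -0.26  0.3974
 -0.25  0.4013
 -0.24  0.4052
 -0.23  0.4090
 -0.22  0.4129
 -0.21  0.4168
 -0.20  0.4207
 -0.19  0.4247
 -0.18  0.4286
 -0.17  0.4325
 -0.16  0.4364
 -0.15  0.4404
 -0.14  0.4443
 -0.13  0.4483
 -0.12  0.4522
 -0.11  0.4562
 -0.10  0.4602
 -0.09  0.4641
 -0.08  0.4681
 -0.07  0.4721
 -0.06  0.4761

σ√T = 0.33 × 0.8165 = 0.2694
d₁ = [ln(480/520) + (0.017 − 0.024 + 0.33²/2)·0.6667] / 0.2694 = [-0.0800 + 0.0316] / 0.2694 = -0.1797 ≈ -0.18
N(d₁) = N(-0.18) = 0.4286
Δ_put = e^(−qT)·(N(d₁) − 1) = 0.9841·(0.4286 − 1) = -0.5623

-0.5623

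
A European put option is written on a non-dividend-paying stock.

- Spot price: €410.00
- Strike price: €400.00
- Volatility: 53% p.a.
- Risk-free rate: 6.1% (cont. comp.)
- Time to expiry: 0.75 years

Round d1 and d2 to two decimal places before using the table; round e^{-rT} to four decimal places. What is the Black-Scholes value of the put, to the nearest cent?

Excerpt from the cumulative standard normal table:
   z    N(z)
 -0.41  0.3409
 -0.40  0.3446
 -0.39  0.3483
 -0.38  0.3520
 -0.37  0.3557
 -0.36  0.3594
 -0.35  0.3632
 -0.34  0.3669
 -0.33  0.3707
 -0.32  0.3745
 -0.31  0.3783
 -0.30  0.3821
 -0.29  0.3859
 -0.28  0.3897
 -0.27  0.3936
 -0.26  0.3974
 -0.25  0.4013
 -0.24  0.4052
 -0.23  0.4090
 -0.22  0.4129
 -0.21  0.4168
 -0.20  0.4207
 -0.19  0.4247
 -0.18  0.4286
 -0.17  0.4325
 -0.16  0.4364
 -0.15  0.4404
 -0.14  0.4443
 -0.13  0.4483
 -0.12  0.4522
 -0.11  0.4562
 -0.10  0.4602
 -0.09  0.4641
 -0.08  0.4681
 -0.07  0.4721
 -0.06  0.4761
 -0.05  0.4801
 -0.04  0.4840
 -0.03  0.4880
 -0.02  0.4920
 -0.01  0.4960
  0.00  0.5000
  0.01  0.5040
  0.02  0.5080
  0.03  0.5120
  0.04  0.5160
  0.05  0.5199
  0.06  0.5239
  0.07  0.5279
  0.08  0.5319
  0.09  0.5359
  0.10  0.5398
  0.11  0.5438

σ√T = 0.53·√0.75 = 0.4590
d₁ = [ln(410/400) + (0.061 + ½·0.53²)·0.75] / (σ√T) = (0.0247 + 0.1511) / 0.4590 = 0.3830 ≈ 0.38
d₂ = 0.3830 − 0.4590 = -0.0760 ≈ -0.08
e^(−rT) = e^(−0.061·0.75) = 0.9553
P = 400·0.9553·N(0.08) − 410·N(-0.38) = 400·0.9553·0.5319 − 410·0.3520 = 203.2496 − 144.3200 = 58.9296

€58.93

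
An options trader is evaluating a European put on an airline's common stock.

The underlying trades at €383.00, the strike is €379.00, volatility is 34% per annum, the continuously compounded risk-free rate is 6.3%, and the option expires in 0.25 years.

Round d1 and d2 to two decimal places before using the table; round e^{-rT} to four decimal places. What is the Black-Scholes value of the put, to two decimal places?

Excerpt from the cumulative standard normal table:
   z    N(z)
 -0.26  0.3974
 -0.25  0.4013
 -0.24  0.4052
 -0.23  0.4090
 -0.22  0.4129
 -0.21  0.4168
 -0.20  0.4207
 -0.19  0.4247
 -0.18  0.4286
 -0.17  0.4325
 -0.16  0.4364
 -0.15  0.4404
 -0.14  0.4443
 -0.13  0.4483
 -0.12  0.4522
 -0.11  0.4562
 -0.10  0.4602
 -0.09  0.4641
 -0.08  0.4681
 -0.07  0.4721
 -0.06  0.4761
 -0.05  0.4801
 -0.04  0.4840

T = 0.25;  σ√T = 0.1700
d₁ = [ln(383/379) + (0.063 + 0.34²/2)·0.25] / 0.1700 = [0.0105 + 0.0302] / 0.1700 = 0.2394 ⇒ 0.24
d₂ = d₁ − σ√T = 0.2394 − 0.1700 = 0.0694 ⇒ 0.07
exp(−rT) = exp(−0.063·0.25) = 0.9844
N(−d₂) = N(-0.07) = 0.4721;  N(−d₁) = N(-0.24) = 0.4052
P = 379·0.9844·0.4721 − 383·0.4052 = 176.1347 − 155.1916 = 20.9431

€20.94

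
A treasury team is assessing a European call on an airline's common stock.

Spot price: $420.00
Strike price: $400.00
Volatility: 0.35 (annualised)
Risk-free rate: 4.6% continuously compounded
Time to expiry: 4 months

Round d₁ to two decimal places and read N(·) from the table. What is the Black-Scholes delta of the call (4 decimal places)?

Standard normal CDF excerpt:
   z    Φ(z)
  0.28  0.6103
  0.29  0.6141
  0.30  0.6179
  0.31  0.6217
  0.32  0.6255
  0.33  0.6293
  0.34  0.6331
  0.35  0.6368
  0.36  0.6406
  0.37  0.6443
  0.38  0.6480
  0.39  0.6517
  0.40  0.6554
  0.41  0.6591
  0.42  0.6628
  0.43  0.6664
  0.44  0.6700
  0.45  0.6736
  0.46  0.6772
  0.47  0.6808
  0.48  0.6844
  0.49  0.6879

σ√T = 0.35·√0.3333 = 0.2021
ln(S/K) + (r + σ²/2)T = ln(420/400) + (0.046 + 0.35²/2)·0.3333 = 0.0488 + 0.0357 = 0.0845
d₁ = 0.0845 / 0.2021 = 0.4184 ⇒ 0.42
N(d₁) = N(0.42) = 0.6628
Δ_call = N(d₁) = 0.6628

0.6628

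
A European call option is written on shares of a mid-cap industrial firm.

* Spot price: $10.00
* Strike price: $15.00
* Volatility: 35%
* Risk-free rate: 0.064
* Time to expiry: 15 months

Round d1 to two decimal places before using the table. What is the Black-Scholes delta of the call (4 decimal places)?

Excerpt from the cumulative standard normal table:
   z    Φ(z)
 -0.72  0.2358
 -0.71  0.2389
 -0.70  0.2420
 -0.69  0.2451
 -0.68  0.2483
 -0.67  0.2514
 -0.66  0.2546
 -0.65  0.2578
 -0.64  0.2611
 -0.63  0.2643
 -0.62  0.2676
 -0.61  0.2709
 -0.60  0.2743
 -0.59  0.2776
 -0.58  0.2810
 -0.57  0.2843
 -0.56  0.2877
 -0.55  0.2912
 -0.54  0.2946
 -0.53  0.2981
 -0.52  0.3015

T = 1.25;  σ√T = 0.3913
ln(S/K) + (r + σ²/2)T = ln(10/15) + (0.064 + 0.35²/2)·1.25 = -0.4055 + 0.1566 = -0.2489
d₁ = -0.2489 / 0.3913 = -0.6361 ≈ -0.64
N(d₁) = N(-0.64) = 0.2611
Δ_call = N(d₁) = 0.2611

0.2611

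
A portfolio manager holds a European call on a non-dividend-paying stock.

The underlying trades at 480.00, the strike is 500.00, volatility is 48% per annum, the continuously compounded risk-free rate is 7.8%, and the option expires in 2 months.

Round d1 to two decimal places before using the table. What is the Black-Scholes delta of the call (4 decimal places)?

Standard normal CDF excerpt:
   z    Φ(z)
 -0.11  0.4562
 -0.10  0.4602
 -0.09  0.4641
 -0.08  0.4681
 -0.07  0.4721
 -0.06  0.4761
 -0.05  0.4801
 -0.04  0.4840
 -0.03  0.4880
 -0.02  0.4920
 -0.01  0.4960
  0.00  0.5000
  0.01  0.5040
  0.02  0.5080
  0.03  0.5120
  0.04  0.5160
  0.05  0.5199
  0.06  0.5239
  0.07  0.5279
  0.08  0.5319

0.4840

σ√T = 0.48 × 0.4082 = 0.1960
ln(S/K) + (r + σ²/2)T = ln(480/500) + (0.078 + 0.48²/2)·0.1667 = -0.0408 + 0.0322 = -0.0086
d₁ = -0.0086 / 0.1960 = -0.0440 which rounds to -0.04
N(d₁) = N(-0.04) = 0.4840
Δ_call = N(d₁) = 0.4840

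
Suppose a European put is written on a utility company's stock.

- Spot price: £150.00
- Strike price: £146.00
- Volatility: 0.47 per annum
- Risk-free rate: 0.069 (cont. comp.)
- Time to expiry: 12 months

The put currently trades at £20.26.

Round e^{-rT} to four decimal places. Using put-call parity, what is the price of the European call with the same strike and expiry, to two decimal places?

£34.00

e^(−rT) = e^(−0.069·1) = 0.9333
Put-call parity: C − P = S − K·e^(−rT) = 150 − 146·0.9333 = 150 − 136.2618 = 13.7382
C = P + (C − P) = 20.26 + (13.7382) = 33.9982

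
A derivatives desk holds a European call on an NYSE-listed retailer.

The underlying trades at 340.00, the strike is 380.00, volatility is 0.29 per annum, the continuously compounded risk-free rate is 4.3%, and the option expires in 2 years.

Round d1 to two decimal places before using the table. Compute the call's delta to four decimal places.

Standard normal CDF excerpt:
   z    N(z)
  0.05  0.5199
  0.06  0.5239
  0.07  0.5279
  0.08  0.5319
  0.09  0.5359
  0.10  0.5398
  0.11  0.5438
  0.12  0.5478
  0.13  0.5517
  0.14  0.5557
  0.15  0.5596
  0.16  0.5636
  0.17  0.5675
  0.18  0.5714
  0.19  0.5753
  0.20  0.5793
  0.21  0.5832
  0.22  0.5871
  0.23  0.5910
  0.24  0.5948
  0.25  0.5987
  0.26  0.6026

σ√T = 0.29 × 1.4142 = 0.4101
ln(S/K) + (r + σ²/2)T = ln(340/380) + (0.043 + 0.29²/2)·2 = -0.1112 + 0.1701 = 0.0589
d₁ = 0.0589 / 0.4101 = 0.1436 ≈ 0.14
N(d₁) = N(0.14) = 0.5557
Δ_call = N(d₁) = 0.5557

0.5557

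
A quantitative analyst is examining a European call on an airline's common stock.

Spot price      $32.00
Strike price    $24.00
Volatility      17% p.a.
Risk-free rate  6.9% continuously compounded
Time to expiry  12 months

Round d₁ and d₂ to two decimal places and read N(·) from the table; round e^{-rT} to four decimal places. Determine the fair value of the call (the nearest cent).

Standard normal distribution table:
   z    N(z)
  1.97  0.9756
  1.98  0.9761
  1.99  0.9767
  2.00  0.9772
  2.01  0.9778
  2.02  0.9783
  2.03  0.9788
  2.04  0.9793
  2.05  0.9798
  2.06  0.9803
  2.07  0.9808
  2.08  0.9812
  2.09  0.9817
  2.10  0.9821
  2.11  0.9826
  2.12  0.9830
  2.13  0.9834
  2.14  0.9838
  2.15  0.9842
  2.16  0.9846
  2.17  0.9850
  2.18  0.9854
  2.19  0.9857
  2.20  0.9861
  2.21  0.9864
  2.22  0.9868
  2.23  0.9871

T = 1;  σ√T = 0.1700
d₁ = [ln(32/24) + (0.069 + 0.17²/2)·1] / 0.1700 = [0.2877 + 0.0835] / 0.1700 = 2.1831 ⇒ 2.18
d₂ = d₁ − σ√T = 2.1831 − 0.1700 = 2.0131 ⇒ 2.01
e^(−rT) = e^(−0.069·1) = 0.9333
N(d₁) = N(2.18) = 0.9854;  N(d₂) = N(2.01) = 0.9778
C = 32·0.9854 − 24·0.9333·0.9778 = 31.5328 − 21.9019 = 9.6309

$9.63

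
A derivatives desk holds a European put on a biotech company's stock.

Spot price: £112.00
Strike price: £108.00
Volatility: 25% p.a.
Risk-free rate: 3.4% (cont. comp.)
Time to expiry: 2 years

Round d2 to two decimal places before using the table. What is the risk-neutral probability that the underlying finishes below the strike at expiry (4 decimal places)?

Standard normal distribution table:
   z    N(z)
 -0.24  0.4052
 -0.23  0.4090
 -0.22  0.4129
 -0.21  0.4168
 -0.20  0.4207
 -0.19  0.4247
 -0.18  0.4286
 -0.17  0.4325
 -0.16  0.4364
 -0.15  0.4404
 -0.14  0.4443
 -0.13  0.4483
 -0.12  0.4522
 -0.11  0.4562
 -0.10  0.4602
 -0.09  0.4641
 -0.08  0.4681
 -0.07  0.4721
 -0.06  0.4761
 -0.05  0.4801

0.4522

σ√T = 0.25·√2 = 0.3536
ln(S/K) + (r + σ²/2)T = ln(112/108) + (0.034 + 0.25²/2)·2 = 0.0364 + 0.1305 = 0.1669
d₁ = 0.1669 / 0.3536 = 0.4720 which rounds to 0.47
d₂ = d₁ − σ√T = 0.4720 − 0.3536 = 0.1184 which rounds to 0.12
Pr(exercise) under Q = N(−d₂) = N(-0.12) = 0.4522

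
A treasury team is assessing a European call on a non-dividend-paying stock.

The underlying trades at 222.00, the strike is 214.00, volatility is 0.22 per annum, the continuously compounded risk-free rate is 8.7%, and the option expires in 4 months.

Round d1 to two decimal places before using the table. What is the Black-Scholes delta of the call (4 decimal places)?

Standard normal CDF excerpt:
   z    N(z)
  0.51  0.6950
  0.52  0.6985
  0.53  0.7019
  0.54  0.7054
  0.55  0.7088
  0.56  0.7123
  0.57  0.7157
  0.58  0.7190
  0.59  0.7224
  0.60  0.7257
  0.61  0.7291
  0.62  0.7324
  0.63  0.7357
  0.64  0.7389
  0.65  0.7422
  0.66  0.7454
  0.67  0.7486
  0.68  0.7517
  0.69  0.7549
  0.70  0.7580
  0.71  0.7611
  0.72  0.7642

σ√T = 0.22 × 0.5774 = 0.1270
d₁ = [ln(222/214) + (0.087 + ½·0.22²)·0.3333] / (σ√T) = (0.0367 + 0.0371) / 0.1270 = 0.5808 ⇒ 0.58
N(d₁) = N(0.58) = 0.7190
Δ_call = N(d₁) = 0.7190

0.7190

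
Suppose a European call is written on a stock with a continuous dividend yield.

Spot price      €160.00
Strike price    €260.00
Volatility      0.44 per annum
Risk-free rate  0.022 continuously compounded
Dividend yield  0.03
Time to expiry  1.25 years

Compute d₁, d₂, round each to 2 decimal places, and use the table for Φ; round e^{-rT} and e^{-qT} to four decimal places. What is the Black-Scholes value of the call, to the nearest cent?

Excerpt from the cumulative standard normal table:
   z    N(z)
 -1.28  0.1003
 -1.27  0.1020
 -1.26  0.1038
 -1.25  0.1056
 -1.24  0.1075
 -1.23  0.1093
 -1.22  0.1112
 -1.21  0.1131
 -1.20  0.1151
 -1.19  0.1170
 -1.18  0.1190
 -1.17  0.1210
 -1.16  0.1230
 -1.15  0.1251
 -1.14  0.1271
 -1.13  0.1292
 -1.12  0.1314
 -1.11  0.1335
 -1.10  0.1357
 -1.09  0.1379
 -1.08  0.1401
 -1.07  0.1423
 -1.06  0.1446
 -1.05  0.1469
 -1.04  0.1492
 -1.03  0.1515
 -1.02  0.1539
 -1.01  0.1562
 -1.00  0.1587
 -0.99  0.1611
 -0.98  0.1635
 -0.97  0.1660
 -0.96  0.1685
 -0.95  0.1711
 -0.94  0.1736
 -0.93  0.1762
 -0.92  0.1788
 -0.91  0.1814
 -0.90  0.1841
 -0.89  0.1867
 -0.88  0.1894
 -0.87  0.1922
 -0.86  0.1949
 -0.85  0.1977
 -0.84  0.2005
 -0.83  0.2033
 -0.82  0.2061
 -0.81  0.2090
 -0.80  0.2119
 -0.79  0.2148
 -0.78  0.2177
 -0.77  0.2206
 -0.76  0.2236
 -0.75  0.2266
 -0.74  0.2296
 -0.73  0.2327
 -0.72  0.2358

€7.75

T = 1.25;  σ√T = 0.4919
d₁ = [ln(160/260) + (0.022 − 0.03 + 0.44²/2)·1.25] / 0.4919 = [-0.4855 + 0.1110] / 0.4919 = -0.7613 → -0.76
d₂ = d₁ − σ√T = -0.7613 − 0.4919 = -1.2532 → -1.25
e^(−qT) = e^(−0.03·1.25) = 0.9632;  e^(−rT) = e^(−0.022·1.25) = 0.9729
N(d₁) = N(-0.76) = 0.2236;  N(d₂) = N(-1.25) = 0.1056
C = 160·0.9632·0.2236 − 260·0.9729·0.1056 = 34.4594 − 26.7119 = 7.7475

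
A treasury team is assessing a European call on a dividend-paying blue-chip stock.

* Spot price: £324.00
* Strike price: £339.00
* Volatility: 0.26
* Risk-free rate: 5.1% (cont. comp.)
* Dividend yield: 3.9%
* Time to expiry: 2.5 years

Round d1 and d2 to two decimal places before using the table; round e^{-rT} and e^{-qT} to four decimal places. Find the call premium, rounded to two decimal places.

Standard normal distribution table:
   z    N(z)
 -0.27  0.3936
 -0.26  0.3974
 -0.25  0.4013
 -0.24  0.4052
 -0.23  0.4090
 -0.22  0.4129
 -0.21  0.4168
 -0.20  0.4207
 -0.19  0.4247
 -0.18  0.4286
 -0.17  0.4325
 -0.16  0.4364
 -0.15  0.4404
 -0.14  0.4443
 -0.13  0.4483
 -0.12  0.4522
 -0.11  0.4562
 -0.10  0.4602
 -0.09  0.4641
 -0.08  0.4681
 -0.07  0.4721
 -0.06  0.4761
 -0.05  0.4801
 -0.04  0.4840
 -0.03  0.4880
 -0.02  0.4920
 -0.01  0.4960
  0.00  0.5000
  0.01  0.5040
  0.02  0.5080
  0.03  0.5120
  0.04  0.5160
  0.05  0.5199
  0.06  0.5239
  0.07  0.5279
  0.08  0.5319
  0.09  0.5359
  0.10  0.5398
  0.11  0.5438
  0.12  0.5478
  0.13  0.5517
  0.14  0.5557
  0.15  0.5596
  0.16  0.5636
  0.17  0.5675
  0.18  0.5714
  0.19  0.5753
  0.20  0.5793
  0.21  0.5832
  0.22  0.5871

σ√T = 0.26·√2.5 = 0.4111
d₁ = [ln(324/339) + (0.051 − 0.039 + 0.26²/2)·2.5] / 0.4111 = [-0.0453 + 0.1145] / 0.4111 = 0.1684 ⇒ 0.17
d₂ = d₁ − σ√T = 0.1684 − 0.4111 = -0.2427 ⇒ -0.24
exp(−qT) = exp(−0.039·2.5) = 0.9071;  exp(−rT) = exp(−0.051·2.5) = 0.8803
N(d₁) = N(0.17) = 0.5675;  N(d₂) = N(-0.24) = 0.4052
C = 324·0.9071·0.5675 − 339·0.8803·0.4052 = 166.7885 − 120.9205 = 45.8680

£45.87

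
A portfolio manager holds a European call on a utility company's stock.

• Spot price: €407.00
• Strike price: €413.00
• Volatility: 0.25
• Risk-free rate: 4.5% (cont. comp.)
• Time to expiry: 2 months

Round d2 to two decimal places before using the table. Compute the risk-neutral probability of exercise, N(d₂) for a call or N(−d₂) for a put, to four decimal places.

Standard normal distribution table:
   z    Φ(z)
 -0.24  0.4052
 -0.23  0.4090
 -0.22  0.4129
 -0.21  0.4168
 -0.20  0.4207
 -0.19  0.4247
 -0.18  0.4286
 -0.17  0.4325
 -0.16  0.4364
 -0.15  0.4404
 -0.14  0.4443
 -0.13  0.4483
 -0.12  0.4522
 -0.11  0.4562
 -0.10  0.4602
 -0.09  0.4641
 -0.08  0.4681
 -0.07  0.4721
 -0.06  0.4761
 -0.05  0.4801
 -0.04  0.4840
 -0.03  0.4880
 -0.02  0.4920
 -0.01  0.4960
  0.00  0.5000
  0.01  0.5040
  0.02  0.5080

σ√T = 0.25 × 0.4082 = 0.1021
ln(S/K) + (r + σ²/2)T = ln(407/413) + (0.045 + 0.25²/2)·0.1667 = -0.0146 + 0.0127 = -0.0019
d₁ = -0.0019 / 0.1021 = -0.0189 ≈ -0.02
d₂ = d₁ − σ√T = -0.0189 − 0.1021 = -0.1209 ≈ -0.12
Pr(exercise) under Q = N(d₂) = 0.4522

0.4522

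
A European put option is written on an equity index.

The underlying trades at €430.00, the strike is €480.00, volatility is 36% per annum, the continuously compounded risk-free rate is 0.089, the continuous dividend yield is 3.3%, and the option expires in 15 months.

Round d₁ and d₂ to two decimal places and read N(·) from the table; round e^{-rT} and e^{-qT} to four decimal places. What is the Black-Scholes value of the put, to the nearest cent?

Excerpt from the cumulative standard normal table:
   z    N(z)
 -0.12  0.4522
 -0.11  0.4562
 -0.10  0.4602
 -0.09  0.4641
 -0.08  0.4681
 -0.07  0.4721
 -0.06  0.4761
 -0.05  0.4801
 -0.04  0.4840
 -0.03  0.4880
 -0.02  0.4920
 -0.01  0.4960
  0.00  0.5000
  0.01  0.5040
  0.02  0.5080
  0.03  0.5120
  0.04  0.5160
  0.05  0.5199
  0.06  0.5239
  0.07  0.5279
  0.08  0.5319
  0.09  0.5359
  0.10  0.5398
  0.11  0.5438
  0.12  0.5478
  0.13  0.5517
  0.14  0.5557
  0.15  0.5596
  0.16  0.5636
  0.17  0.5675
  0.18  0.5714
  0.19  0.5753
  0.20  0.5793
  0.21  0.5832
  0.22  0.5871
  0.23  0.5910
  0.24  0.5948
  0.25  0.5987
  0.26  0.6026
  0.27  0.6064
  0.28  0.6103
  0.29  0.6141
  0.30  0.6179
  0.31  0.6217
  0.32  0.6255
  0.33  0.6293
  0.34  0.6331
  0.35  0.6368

€75.47

σ√T = 0.36·√1.25 = 0.4025
d₁ = [ln(430/480) + (0.089 − 0.033 + 0.36²/2)·1.25] / 0.4025 = [-0.1100 + 0.1510] / 0.4025 = 0.1019 ⇒ 0.10
d₂ = d₁ − σ√T = 0.1019 − 0.4025 = -0.3006 ⇒ -0.30
exp(−qT) = exp(−0.033·1.25) = 0.9596;  exp(−rT) = exp(−0.089·1.25) = 0.8947
N(−d₂) = N(0.30) = 0.6179;  N(−d₁) = N(-0.10) = 0.4602
P = 480·0.8947·0.6179 − 430·0.9596·0.4602 = 265.3609 − 189.8914 = 75.4695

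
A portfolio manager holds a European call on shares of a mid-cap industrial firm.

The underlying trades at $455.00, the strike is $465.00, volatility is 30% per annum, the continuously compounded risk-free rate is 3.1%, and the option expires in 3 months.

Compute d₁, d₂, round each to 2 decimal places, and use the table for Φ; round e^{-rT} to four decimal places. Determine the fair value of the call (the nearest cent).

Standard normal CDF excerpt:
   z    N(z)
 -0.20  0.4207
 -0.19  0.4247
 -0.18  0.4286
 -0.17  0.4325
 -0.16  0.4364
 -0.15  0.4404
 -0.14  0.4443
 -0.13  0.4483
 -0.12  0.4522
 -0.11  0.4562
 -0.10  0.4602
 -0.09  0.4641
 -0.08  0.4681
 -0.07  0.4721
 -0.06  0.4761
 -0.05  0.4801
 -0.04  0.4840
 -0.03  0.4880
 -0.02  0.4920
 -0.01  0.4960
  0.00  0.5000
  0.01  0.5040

σ√T = 0.3·√0.25 = 0.1500
d₁ = [ln(455/465) + (0.031 + 0.3²/2)·0.25] / 0.1500 = [-0.0217 + 0.0190] / 0.1500 = -0.0183 → -0.02
d₂ = d₁ − σ√T = -0.0183 − 0.1500 = -0.1683 → -0.17
e^(−rT) = e^(−0.031·0.25) = 0.9923
N(d₁) = N(-0.02) = 0.4920;  N(d₂) = N(-0.17) = 0.4325
C = 455·0.4920 − 465·0.9923·0.4325 = 223.8600 − 199.5639 = 24.2961

$24.30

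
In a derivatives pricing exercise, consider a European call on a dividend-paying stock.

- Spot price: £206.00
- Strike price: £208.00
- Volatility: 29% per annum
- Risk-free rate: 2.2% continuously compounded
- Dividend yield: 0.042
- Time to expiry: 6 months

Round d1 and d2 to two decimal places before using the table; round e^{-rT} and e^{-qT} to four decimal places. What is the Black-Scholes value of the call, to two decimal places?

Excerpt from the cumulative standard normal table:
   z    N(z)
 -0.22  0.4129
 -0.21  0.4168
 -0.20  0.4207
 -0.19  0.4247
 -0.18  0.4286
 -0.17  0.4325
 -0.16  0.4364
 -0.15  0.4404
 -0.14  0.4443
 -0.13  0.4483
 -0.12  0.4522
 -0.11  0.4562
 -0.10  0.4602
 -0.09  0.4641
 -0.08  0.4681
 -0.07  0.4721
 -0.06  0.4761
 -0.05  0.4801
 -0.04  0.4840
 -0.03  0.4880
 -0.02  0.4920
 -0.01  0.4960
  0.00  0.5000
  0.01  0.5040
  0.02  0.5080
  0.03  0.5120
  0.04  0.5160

σ√T = 0.29 × 0.7071 = 0.2051
d₁ = [ln(206/208) + (0.022 − 0.042 + ½·0.29²)·0.5] / (σ√T) = (-0.0097 + 0.0110) / 0.2051 = 0.0066 which rounds to 0.01
d₂ = 0.0066 − 0.2051 = -0.1984 which rounds to -0.20
e^(−qT) = e^(−0.042·0.5) = 0.9792;  e^(−rT) = e^(−0.022·0.5) = 0.9891
N(d₁) = N(0.01) = 0.5040;  N(d₂) = N(-0.20) = 0.4207
C = 206·0.9792·0.5040 − 208·0.9891·0.4207 = 101.6645 − 86.5518 = 15.1127

£15.11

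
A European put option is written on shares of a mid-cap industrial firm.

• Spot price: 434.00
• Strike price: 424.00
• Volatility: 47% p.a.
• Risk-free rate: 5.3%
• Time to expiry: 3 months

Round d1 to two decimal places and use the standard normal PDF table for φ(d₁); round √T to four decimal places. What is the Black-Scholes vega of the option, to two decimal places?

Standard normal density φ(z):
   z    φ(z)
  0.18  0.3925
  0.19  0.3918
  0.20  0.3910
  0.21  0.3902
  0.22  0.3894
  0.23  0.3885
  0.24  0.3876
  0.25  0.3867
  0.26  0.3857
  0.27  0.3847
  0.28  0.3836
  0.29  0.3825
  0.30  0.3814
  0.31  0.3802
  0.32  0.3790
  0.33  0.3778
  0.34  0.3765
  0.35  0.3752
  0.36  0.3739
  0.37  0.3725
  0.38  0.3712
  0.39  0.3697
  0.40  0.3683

83.48

σ√T = 0.47·√0.25 = 0.2350
ln(S/K) + (r + σ²/2)T = ln(434/424) + (0.053 + 0.47²/2)·0.25 = 0.0233 + 0.0409 = 0.0642
d₁ = 0.0642 / 0.2350 = 0.2731 ≈ 0.27
√T = √0.25 = 0.5000
φ(d₁) = φ(0.27) = 0.3847
vega = S·φ(d₁)·√T = 434·0.3847·0.5000 = 83.4799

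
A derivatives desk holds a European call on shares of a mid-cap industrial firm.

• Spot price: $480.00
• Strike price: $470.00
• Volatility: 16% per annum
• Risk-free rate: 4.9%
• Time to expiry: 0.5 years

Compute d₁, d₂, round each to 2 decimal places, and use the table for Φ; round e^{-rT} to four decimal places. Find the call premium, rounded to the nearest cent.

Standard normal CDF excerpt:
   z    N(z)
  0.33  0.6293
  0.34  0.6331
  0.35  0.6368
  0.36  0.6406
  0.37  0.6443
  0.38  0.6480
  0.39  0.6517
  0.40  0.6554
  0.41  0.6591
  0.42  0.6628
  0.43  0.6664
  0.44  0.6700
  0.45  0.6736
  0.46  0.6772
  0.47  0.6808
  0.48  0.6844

T = 0.5;  σ√T = 0.1131
d₁ = [ln(480/470) + (0.049 + ½·0.16²)·0.5] / (σ√T) = (0.0211 + 0.0309) / 0.1131 = 0.4592 → 0.46
d₂ = 0.4592 − 0.1131 = 0.3461 → 0.35
exp(−rT) = exp(−0.049·0.5) = 0.9758
C = 480·N(0.46) − 470·0.9758·N(0.35) = 480·0.6772 − 470·0.9758·0.6368 = 325.0560 − 292.0530 = 33.0030

$33.00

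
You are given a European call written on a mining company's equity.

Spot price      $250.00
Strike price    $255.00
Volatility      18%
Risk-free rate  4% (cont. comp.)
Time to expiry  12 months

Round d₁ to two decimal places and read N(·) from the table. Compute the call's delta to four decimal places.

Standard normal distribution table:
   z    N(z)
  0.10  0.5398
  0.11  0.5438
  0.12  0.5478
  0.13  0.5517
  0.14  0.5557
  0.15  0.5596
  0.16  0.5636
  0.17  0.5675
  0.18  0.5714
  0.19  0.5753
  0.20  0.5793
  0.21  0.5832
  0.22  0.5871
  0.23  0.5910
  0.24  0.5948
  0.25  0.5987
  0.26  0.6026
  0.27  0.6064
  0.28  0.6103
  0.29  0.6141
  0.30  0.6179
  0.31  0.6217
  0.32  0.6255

0.5793

σ√T = 0.18 × 1.0000 = 0.1800
d₁ = [ln(250/255) + (0.04 + 0.18²/2)·1] / 0.1800 = [-0.0198 + 0.0562] / 0.1800 = 0.2022 ≈ 0.20
N(d₁) = N(0.20) = 0.5793
Δ_call = N(d₁) = 0.5793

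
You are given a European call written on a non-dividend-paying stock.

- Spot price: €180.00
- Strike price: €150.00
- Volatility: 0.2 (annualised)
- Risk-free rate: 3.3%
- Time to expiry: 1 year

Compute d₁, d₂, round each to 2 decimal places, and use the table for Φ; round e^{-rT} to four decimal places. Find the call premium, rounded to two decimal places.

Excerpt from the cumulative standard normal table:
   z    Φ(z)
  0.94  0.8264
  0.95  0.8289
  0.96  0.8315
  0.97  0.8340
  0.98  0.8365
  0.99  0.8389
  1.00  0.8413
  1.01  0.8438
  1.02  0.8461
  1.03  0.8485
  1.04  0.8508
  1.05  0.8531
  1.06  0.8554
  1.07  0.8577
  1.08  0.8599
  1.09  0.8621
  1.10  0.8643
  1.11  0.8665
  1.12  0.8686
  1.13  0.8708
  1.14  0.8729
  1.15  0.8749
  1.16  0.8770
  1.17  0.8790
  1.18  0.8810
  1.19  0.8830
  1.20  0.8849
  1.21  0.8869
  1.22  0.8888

T = 1;  σ√T = 0.2000
ln(S/K) + (r + σ²/2)T = ln(180/150) + (0.033 + 0.2²/2)·1 = 0.1823 + 0.0530 = 0.2353
d₁ = 0.2353 / 0.2000 = 1.1766 → 1.18
d₂ = d₁ − σ√T = 1.1766 − 0.2000 = 0.9766 → 0.98
exp(−rT) = exp(−0.033·1) = 0.9675
N(d₁) = N(1.18) = 0.8810;  N(d₂) = N(0.98) = 0.8365
C = 180·0.8810 − 150·0.9675·0.8365 = 158.5800 − 121.3971 = 37.1829

€37.18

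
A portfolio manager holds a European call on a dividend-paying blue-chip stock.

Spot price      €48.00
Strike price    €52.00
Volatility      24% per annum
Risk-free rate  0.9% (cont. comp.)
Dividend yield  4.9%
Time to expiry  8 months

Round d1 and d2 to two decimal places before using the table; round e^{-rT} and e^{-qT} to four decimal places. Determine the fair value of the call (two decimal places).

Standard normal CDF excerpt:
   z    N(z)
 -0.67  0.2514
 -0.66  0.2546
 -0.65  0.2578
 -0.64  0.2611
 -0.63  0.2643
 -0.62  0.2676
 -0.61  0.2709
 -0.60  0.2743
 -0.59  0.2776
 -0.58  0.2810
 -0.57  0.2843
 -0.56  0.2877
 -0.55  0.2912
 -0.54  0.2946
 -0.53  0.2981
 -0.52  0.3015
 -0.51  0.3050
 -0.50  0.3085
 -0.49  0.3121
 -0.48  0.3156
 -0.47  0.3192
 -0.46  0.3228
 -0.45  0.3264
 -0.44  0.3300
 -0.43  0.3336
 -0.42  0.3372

σ√T = 0.24 × 0.8165 = 0.1960
d₁ = [ln(48/52) + (0.009 − 0.049 + 0.24²/2)·0.6667] / 0.1960 = [-0.0800 − 0.0075] / 0.1960 = -0.4466 → -0.45
d₂ = d₁ − σ√T = -0.4466 − 0.1960 = -0.6425 → -0.64
e^(−qT) = e^(−0.049·0.6667) = 0.9679;  e^(−rT) = e^(−0.009·0.6667) = 0.9940
N(d₁) = N(-0.45) = 0.3264;  N(d₂) = N(-0.64) = 0.2611
C = 48·0.9679·0.3264 − 52·0.9940·0.2611 = 15.1643 − 13.4957 = 1.6685

€1.67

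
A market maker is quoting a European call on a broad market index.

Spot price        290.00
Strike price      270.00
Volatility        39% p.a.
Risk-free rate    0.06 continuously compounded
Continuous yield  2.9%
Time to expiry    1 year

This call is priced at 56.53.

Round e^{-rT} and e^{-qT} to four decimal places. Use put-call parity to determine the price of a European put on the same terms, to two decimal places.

e^(−qT) = e^(−0.029·1) = 0.9714;  e^(−rT) = e^(−0.06·1) = 0.9418
Put-call parity: C − P = S·e^(−qT) − K·e^(−rT) = 290·0.9714 − 270·0.9418 = 281.7060 − 254.2860 = 27.4200
P = C − (C − P) = 56.53 − (27.4200) = 29.1100

29.11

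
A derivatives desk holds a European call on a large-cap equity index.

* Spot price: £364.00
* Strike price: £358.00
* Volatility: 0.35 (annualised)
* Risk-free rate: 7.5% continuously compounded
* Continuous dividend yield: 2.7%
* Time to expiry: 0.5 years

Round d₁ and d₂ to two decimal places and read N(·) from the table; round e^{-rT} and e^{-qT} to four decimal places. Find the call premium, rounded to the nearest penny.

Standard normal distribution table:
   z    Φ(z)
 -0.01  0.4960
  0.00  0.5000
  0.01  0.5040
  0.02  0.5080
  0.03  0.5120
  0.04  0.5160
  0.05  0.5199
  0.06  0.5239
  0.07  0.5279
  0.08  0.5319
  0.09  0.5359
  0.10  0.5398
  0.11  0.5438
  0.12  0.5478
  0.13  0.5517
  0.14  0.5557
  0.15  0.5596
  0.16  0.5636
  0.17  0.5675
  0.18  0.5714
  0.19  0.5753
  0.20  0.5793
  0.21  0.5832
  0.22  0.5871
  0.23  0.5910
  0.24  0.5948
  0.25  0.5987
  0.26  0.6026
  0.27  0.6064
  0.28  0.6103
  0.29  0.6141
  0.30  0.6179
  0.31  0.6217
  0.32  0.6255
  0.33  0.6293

T = 0.5;  σ√T = 0.2475
d₁ = [ln(364/358) + (0.075 − 0.027 + 0.35²/2)·0.5] / 0.2475 = [0.0166 + 0.0546] / 0.2475 = 0.2879 → 0.29
d₂ = d₁ − σ√T = 0.2879 − 0.2475 = 0.0404 → 0.04
exp(−qT) = exp(−0.027·0.5) = 0.9866;  exp(−rT) = exp(−0.075·0.5) = 0.9632
N(d₁) = N(0.29) = 0.6141;  N(d₂) = N(0.04) = 0.5160
C = 364·0.9866·0.6141 − 358·0.9632·0.5160 = 220.5371 − 177.9300 = 42.6071

£42.61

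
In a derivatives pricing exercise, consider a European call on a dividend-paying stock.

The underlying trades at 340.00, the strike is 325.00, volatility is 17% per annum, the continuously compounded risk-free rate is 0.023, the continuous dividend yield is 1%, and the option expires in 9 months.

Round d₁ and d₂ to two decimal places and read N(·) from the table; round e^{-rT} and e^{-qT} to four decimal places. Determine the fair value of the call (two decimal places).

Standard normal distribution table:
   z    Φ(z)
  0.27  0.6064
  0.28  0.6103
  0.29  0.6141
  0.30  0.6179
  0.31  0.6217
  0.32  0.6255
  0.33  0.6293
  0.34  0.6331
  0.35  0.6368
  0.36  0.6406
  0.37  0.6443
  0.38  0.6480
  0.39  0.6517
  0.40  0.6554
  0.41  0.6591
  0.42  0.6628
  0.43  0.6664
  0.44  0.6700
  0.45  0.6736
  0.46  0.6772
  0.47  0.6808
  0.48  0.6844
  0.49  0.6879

T = 0.75;  σ√T = 0.1472
d₁ = [ln(340/325) + (0.023 − 0.01 + 0.17²/2)·0.75] / 0.1472 = [0.0451 + 0.0206] / 0.1472 = 0.4463 ⇒ 0.45
d₂ = d₁ − σ√T = 0.4463 − 0.1472 = 0.2991 ⇒ 0.30
exp(−qT) = exp(−0.01·0.75) = 0.9925;  exp(−rT) = exp(−0.023·0.75) = 0.9829
N(d₁) = N(0.45) = 0.6736;  N(d₂) = N(0.30) = 0.6179
C = 340·0.9925·0.6736 − 325·0.9829·0.6179 = 227.3063 − 197.3835 = 29.9228

29.92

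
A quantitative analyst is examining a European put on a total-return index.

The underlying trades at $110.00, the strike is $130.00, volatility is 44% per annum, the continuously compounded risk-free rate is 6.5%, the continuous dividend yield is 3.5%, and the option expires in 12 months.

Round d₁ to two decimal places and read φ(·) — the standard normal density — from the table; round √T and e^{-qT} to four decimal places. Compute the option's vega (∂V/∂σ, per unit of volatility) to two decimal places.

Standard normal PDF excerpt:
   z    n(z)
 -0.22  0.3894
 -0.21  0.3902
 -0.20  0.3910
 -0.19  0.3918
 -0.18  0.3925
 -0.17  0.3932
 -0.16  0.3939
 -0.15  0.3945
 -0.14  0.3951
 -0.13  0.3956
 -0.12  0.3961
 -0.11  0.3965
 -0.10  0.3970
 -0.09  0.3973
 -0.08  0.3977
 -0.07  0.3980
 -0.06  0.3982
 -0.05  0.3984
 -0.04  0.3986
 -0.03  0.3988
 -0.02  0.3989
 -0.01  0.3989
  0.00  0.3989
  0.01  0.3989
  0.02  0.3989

42.20

σ√T = 0.44 × 1.0000 = 0.4400
d₁ = [ln(110/130) + (0.065 − 0.035 + 0.44²/2)·1] / 0.4400 = [-0.1671 + 0.1268] / 0.4400 = -0.0915 → -0.09
√T = √1 = 1.0000
φ(d₁) = φ(-0.09) = 0.3973
e^(−qT) = e^(−0.035·1) = 0.9656
vega = S·e^(−qT)·φ(d₁)·√T = 110·0.9656·0.3973·1.0000 = 42.1996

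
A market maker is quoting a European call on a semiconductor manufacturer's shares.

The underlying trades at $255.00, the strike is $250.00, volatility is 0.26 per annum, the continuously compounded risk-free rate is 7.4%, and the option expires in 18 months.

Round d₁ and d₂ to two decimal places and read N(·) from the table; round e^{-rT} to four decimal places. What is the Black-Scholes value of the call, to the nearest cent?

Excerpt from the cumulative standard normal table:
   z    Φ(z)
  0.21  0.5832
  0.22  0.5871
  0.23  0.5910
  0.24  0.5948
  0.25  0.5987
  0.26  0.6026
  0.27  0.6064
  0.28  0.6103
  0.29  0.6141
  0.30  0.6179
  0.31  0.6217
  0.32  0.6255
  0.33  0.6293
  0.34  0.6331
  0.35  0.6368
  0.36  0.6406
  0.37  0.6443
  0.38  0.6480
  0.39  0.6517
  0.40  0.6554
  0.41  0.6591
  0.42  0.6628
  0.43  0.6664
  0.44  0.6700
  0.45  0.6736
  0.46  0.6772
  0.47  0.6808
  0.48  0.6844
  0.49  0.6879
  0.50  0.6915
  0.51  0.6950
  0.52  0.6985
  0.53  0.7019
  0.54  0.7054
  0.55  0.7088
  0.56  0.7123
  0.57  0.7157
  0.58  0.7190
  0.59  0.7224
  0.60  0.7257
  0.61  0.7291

$48.56

T = 1.5;  σ√T = 0.3184
d₁ = [ln(255/250) + (0.074 + 0.26²/2)·1.5] / 0.3184 = [0.0198 + 0.1617] / 0.3184 = 0.5700 ⇒ 0.57
d₂ = d₁ − σ√T = 0.5700 − 0.3184 = 0.2516 ⇒ 0.25
exp(−rT) = exp(−0.074·1.5) = 0.8949
C = 255·N(0.57) − 250·0.8949·N(0.25) = 255·0.7157 − 250·0.8949·0.5987 = 182.5035 − 133.9442 = 48.5593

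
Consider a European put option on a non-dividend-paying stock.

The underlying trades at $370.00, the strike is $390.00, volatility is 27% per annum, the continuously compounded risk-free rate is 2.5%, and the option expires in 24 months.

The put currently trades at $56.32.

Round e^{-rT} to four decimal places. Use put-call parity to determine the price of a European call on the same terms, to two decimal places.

$55.35

e^(−rT) = e^(−0.025·2) = 0.9512
Put-call parity: C − P = S − K·e^(−rT) = 370 − 390·0.9512 = 370 − 370.9680 = -0.9680
C = P + (C − P) = 56.32 + (-0.9680) = 55.3520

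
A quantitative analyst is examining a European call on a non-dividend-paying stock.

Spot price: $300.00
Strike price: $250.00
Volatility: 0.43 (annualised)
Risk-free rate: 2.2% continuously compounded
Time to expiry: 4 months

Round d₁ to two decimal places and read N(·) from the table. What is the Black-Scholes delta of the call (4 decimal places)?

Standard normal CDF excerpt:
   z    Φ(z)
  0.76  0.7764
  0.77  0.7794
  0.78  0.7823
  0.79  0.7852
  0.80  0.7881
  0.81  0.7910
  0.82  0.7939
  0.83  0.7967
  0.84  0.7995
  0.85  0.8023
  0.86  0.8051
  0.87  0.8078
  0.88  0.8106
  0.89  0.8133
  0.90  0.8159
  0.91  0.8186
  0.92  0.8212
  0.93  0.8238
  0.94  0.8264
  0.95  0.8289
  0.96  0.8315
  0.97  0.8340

T = 0.3333;  σ√T = 0.2483
d₁ = [ln(300/250) + (0.022 + ½·0.43²)·0.3333] / (σ√T) = (0.1823 + 0.0381) / 0.2483 = 0.8881 which rounds to 0.89
N(d₁) = N(0.89) = 0.8133
Δ_call = N(d₁) = 0.8133

0.8133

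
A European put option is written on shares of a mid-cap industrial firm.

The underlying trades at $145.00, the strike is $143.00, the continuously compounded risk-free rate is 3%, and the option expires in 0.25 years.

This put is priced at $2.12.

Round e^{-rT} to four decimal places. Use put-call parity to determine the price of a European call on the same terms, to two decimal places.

exp(−rT) = exp(−0.03·0.25) = 0.9925
Put-call parity: C − P = S − K·e^(−rT) = 145 − 143·0.9925 = 145 − 141.9275 = 3.0725
C = P + (C − P) = 2.12 + (3.0725) = 5.1925

$5.19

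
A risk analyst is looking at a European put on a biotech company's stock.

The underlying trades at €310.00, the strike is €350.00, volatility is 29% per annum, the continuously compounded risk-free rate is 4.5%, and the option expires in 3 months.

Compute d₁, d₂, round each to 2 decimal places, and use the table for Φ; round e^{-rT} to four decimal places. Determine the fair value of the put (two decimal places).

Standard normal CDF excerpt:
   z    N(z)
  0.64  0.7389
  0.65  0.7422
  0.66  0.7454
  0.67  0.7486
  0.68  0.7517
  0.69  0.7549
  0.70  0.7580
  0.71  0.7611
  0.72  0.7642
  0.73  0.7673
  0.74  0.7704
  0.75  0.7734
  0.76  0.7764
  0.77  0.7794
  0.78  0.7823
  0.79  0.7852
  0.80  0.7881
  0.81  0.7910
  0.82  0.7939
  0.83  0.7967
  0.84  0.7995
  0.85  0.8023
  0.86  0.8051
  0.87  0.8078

σ√T = 0.29·√0.25 = 0.1450
d₁ = [ln(310/350) + (0.045 + ½·0.29²)·0.25] / (σ√T) = (-0.1214 + 0.0218) / 0.1450 = -0.6869 which rounds to -0.69
d₂ = -0.6869 − 0.1450 = -0.8319 which rounds to -0.83
exp(−rT) = exp(−0.045·0.25) = 0.9888
P = 350·0.9888·N(0.83) − 310·N(0.69) = 350·0.9888·0.7967 − 310·0.7549 = 275.7219 − 234.0190 = 41.7029

€41.70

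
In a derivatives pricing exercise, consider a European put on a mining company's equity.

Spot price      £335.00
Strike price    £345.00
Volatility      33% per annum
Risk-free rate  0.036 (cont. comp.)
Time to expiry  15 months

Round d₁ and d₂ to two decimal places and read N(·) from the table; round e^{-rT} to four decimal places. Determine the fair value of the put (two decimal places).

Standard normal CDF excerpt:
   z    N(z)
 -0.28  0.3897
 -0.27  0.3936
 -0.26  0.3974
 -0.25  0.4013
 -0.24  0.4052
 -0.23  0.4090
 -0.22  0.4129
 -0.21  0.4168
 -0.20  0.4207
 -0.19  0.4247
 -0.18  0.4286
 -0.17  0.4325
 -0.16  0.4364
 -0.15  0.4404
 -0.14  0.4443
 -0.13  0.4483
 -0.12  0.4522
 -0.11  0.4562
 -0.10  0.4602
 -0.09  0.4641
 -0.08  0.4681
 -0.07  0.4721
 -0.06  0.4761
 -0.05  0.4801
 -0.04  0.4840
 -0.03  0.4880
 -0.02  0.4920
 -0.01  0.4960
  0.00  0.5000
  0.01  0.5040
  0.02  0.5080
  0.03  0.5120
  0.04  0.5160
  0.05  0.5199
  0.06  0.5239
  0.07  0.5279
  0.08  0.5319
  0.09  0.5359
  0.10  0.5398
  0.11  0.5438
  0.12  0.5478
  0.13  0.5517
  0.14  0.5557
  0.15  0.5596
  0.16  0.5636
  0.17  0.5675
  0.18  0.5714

σ√T = 0.33 × 1.1180 = 0.3690
d₁ = [ln(335/345) + (0.036 + 0.33²/2)·1.25] / 0.3690 = [-0.0294 + 0.1131] / 0.3690 = 0.2267 which rounds to 0.23
d₂ = d₁ − σ√T = 0.2267 − 0.3690 = -0.1422 which rounds to -0.14
e^(−rT) = e^(−0.036·1.25) = 0.9560
N(−d₂) = N(0.14) = 0.5557;  N(−d₁) = N(-0.23) = 0.4090
P = 345·0.9560·0.5557 − 335·0.4090 = 183.2810 − 137.0150 = 46.2660

£46.27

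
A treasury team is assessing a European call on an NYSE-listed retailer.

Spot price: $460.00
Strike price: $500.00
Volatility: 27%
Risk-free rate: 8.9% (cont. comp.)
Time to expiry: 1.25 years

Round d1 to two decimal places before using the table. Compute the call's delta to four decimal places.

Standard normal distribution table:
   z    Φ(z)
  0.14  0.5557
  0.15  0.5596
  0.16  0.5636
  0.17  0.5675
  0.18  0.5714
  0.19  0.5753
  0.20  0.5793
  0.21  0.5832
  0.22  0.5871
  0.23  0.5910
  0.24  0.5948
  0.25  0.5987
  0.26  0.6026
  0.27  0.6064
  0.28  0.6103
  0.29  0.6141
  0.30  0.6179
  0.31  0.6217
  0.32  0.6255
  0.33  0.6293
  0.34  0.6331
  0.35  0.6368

T = 1.25;  σ√T = 0.3019
d₁ = [ln(460/500) + (0.089 + ½·0.27²)·1.25] / (σ√T) = (-0.0834 + 0.1568) / 0.3019 = 0.2433 ⇒ 0.24
N(d₁) = N(0.24) = 0.5948
Δ_call = N(d₁) = 0.5948

0.5948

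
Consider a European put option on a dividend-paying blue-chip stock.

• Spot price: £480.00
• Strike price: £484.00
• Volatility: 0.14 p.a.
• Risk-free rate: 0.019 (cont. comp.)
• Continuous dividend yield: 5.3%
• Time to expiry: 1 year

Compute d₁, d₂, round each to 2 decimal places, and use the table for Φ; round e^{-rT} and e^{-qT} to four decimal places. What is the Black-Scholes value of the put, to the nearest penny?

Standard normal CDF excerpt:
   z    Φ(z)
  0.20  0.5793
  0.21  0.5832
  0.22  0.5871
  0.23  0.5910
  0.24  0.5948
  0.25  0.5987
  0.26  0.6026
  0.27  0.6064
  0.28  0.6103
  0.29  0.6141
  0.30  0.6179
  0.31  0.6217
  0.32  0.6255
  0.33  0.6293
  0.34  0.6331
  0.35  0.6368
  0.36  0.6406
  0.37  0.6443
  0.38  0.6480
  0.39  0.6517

£36.94

σ√T = 0.14·√1 = 0.1400
d₁ = [ln(480/484) + (0.019 − 0.053 + ½·0.14²)·1] / (σ√T) = (-0.0083 − 0.0242) / 0.1400 = -0.2321 ≈ -0.23
d₂ = -0.2321 − 0.1400 = -0.3721 ≈ -0.37
exp(−qT) = exp(−0.053·1) = 0.9484;  exp(−rT) = exp(−0.019·1) = 0.9812
N(−d₂) = N(0.37) = 0.6443;  N(−d₁) = N(0.23) = 0.5910
P = 484·0.9812·0.6443 − 480·0.9484·0.5910 = 305.9786 − 269.0421 = 36.9365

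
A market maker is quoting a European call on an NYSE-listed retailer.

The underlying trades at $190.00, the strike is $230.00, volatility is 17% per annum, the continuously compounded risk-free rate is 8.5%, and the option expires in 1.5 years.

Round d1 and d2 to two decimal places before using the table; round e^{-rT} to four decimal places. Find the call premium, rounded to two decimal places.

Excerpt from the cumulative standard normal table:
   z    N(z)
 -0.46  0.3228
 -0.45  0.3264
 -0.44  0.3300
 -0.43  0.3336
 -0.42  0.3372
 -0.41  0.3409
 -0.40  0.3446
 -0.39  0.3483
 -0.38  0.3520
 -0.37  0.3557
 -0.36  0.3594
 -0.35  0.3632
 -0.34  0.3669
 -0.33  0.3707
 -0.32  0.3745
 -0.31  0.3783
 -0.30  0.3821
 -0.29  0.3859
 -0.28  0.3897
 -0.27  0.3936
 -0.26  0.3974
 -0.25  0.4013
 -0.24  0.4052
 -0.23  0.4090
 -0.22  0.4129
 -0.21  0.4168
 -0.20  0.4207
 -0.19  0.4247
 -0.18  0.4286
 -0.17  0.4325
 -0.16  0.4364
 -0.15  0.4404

σ√T = 0.17 × 1.2247 = 0.2082
d₁ = [ln(190/230) + (0.085 + 0.17²/2)·1.5] / 0.2082 = [-0.1911 + 0.1492] / 0.2082 = -0.2011 ⇒ -0.20
d₂ = d₁ − σ√T = -0.2011 − 0.2082 = -0.4094 ⇒ -0.41
e^(−rT) = e^(−0.085·1.5) = 0.8803
N(d₁) = N(-0.20) = 0.4207;  N(d₂) = N(-0.41) = 0.3409
C = 190·0.4207 − 230·0.8803·0.3409 = 79.9330 − 69.0217 = 10.9113

$10.91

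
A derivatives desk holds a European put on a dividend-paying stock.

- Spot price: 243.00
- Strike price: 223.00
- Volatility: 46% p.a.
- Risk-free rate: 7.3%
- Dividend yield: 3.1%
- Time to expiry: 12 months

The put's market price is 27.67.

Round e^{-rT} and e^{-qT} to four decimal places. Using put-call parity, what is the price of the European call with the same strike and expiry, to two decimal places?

55.96

e^(−qT) = e^(−0.031·1) = 0.9695;  e^(−rT) = e^(−0.073·1) = 0.9296
Put-call parity: C − P = S·e^(−qT) − K·e^(−rT) = 243·0.9695 − 223·0.9296 = 235.5885 − 207.3008 = 28.2877
C = P + (C − P) = 27.67 + (28.2877) = 55.9577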